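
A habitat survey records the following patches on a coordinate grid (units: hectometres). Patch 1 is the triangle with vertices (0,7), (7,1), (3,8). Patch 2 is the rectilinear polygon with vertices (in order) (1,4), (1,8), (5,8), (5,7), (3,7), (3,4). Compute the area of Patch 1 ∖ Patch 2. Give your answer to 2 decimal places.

|Patch 1| = 12.5, |Patch 1∩Patch 2| = 5.0476.
|Patch 1 ∖ Patch 2| = |Patch 1| − |Patch 1∩Patch 2| = 12.5 − 5.0476 = 7.45.

7.45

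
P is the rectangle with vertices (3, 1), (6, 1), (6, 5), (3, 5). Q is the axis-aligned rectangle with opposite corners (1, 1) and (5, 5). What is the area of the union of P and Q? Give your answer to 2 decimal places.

By inclusion–exclusion:
Individual areas: |P| = 12, |Q| = 16.
|P∩Q|: x∈[3,5], y∈[1,5] → 2·4 = 8.
|P ∪ Q| = 28 − 8 = 20.00.

20.00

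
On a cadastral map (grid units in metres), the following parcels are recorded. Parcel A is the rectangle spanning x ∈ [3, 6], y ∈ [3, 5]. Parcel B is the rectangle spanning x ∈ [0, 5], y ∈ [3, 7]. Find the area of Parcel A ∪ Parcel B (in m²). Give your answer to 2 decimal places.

22.00

By inclusion–exclusion:
Individual areas: |Parcel A| = 6, |Parcel B| = 20.
|Parcel A∩Parcel B|: x∈[3,5], y∈[3,5] → 2·2 = 4.
|Parcel A ∪ Parcel B| = 26 − 4 = 22.00.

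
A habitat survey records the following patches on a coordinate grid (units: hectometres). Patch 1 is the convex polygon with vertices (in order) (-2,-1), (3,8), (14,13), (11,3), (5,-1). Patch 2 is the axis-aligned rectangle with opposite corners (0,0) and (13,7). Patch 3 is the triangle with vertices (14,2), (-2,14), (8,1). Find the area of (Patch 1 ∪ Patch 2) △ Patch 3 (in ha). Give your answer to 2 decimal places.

|Patch 1 ∪ Patch 2| = 133.7278.
|(Patch 1 ∪ Patch 2) ∩ Patch 3| = 34.6056.
|(Patch 1 ∪ Patch 2) △ Patch 3| = 133.7278 + 44 − 69.2111 = 108.52.

108.52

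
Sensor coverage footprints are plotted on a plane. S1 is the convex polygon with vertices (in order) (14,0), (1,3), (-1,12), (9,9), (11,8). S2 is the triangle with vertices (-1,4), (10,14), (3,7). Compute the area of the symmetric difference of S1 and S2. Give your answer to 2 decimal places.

97.98

|S1| = 99.5, |S2| = 3.5, |S1∩S2| = 2.5084.
|S1 △ S2| = |S1| + |S2| − 2·|S1∩S2| = 99.5 + 3.5 − 5.0168 = 97.98.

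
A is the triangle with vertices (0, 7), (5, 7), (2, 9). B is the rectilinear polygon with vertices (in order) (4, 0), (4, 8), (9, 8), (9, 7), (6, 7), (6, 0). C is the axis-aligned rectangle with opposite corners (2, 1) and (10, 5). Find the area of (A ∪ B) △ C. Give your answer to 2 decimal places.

39.67

|A ∪ B| = 23.6667.
|(A ∪ B) ∩ C| = 8.
|(A ∪ B) △ C| = 23.6667 + 32 − 16 = 39.67.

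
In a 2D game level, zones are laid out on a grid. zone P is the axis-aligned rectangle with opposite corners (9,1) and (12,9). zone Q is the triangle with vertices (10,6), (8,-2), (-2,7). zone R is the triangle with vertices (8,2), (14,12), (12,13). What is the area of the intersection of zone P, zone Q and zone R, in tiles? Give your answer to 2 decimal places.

1.13

The intersection is the polygon with vertices (10,6), (9.714,4.857), (9,3.667), (9,4.75), (9.471,6.044).
By the shoelace formula its area is 1.13.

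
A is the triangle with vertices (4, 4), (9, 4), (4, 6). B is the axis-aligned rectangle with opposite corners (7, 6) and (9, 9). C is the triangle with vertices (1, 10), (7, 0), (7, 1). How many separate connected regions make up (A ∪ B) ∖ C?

3

(A ∪ B) ∖ C splits into 3 disjoint pieces (area 4.25, area 0.3, area 6).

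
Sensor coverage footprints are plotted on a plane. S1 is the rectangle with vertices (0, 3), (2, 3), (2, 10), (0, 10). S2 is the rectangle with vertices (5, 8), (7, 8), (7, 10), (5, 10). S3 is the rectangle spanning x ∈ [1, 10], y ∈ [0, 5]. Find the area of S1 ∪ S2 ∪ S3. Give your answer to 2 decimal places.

61.00

By inclusion–exclusion:
Individual areas: |S1| = 14, |S2| = 4, |S3| = 45.
|S1∩S2| = 0 (no overlap).
|S1∩S3|: x∈[1,2], y∈[3,5] → 1·2 = 2.
|S2∩S3| = 0 (no overlap).
|S1∩S2∩S3| = 0.
|S1 ∪ S2 ∪ S3| = 63 − 2 + 0 = 61.00.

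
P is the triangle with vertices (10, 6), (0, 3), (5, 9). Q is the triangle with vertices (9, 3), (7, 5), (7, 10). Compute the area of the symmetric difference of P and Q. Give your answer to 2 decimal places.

22.85

|P| = 22.5, |Q| = 5, |P∩Q| = 2.3247.
|P △ Q| = |P| + |Q| − 2·|P∩Q| = 22.5 + 5 − 4.6495 = 22.85.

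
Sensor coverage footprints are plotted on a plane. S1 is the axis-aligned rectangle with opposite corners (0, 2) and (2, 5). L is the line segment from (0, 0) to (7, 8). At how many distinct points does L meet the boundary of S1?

The segment meets the boundary at (2,2.286), (1.75,2).

2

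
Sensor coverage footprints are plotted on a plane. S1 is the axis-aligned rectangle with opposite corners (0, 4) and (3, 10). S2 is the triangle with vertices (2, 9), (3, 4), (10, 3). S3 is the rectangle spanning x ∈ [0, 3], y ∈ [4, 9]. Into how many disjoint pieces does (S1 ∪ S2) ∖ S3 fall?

(S1 ∪ S2) ∖ S3 splits into 2 disjoint pieces (area 3, area 14.875).

2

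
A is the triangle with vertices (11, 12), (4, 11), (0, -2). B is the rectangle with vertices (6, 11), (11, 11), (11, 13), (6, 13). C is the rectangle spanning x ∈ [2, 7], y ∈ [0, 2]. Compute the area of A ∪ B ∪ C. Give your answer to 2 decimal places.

59.85

By inclusion–exclusion:
Individual areas: |A| = 43.5, |B| = 10, |C| = 10.
|A∩B| = 2.8214.
|A∩C| = 0.8312.
|B∩C| = 0 (no overlap).
|A∩B∩C| = 0.
|A ∪ B ∪ C| = 63.5 − 3.6526 + 0 = 59.85.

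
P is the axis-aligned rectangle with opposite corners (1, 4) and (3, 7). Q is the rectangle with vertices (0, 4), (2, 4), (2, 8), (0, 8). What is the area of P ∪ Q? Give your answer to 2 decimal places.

By inclusion–exclusion:
Individual areas: |P| = 6, |Q| = 8.
|P∩Q|: x∈[1,2], y∈[4,7] → 1·3 = 3.
|P ∪ Q| = 14 − 3 = 11.00.

11.00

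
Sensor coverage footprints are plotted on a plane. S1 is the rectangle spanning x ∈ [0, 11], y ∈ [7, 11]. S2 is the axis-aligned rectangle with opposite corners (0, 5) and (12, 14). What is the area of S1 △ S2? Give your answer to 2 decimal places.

64.00

|S1∩S2|: x∈[0,11], y∈[7,11] → 11·4 = 44.
|S1 △ S2| = |S1| + |S2| − 2·|S1∩S2| = 44 + 108 − 88 = 64.00.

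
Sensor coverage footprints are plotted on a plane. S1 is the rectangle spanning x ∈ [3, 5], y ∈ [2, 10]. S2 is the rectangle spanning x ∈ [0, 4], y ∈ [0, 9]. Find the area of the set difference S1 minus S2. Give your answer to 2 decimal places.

9.00

|S1∩S2|: x∈[3,4], y∈[2,9] → 1·7 = 7.
|S1| = 16.
|S1 ∖ S2| = |S1| − |S1∩S2| = 16 − 7 = 9.00.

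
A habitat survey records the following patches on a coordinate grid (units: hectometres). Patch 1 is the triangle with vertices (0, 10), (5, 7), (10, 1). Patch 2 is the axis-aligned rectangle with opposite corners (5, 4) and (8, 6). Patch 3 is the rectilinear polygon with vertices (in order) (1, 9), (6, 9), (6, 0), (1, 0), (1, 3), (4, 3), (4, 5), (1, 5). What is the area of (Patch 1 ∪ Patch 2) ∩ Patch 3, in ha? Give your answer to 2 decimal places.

5.89

The region (Patch 1 ∪ Patch 2) ∩ Patch 3 is the polygon with vertices (5.833,6), (6,6), (6,4), (5,4), (5,5.5), (1.111,9), (1.667,9), (5,7).
By the shoelace formula its area is 5.89.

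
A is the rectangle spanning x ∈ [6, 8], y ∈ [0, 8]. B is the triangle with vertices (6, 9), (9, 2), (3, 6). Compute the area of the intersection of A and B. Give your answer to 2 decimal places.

The intersection is the polygon with vertices (8,2.667), (6,4), (6,8), (6.429,8), (8,4.333).
By the shoelace formula its area is 6.45.

6.45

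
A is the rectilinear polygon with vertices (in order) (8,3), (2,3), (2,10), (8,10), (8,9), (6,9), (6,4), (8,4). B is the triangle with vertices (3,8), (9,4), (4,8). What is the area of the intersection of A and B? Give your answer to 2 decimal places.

1.40

The intersection is the polygon with vertices (6,6), (3,8), (4,8), (6,6.4).
By the shoelace formula its area is 1.40.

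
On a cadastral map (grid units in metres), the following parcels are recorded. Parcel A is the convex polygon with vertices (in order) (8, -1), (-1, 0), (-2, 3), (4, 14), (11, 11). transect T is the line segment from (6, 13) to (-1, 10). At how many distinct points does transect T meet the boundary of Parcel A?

1

The segment meets the boundary at (2.678,11.576).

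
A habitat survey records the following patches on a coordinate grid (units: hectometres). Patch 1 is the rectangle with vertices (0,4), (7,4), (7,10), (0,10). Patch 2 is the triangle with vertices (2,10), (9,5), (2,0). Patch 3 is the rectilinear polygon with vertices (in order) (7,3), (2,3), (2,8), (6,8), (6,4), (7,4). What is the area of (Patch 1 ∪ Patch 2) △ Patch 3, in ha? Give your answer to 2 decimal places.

35.39

|Patch 1 ∪ Patch 2| = 55.9286.
|(Patch 1 ∪ Patch 2) ∩ Patch 3| = 20.7714.
|(Patch 1 ∪ Patch 2) △ Patch 3| = 55.9286 + 21 − 41.5429 = 35.39.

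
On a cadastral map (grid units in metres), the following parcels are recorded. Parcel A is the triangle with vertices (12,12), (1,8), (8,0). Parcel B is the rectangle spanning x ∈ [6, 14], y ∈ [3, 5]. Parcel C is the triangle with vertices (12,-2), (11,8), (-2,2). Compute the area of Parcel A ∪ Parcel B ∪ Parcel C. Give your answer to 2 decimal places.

By inclusion–exclusion:
Individual areas: |Parcel A| = 58, |Parcel B| = 16, |Parcel C| = 68.
|Parcel A∩Parcel B| = 6.6667.
|Parcel A∩Parcel C| = 22.2586.
|Parcel B∩Parcel C| = 10.8.
|Parcel A∩Parcel B∩Parcel C| = 6.6667.
|Parcel A ∪ Parcel B ∪ Parcel C| = 142 − 39.7253 + 6.6667 = 108.94.

108.94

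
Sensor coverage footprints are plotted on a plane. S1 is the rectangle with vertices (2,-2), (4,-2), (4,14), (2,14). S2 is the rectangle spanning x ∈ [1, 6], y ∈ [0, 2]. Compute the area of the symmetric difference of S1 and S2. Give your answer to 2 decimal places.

|S1∩S2|: x∈[2,4], y∈[0,2] → 2·2 = 4.
|S1 △ S2| = |S1| + |S2| − 2·|S1∩S2| = 32 + 10 − 8 = 34.00.

34.00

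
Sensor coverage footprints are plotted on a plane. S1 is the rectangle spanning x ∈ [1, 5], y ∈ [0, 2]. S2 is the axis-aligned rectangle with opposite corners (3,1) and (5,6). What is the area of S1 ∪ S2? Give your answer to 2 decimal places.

16.00

By inclusion–exclusion:
Individual areas: |S1| = 8, |S2| = 10.
|S1∩S2|: x∈[3,5], y∈[1,2] → 2·1 = 2.
|S1 ∪ S2| = 18 − 2 = 16.00.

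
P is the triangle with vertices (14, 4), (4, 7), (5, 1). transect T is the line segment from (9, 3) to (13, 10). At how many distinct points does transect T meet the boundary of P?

1

The segment meets the boundary at (10.22,5.134).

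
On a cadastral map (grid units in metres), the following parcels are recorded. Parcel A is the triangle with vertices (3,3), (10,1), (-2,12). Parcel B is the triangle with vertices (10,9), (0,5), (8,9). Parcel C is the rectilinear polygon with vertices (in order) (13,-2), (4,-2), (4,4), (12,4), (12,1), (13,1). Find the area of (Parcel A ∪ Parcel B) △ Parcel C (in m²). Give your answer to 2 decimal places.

65.00

|Parcel A ∪ Parcel B| = 29.8987.
|(Parcel A ∪ Parcel B) ∩ Parcel C| = 7.9481.
|(Parcel A ∪ Parcel B) △ Parcel C| = 29.8987 + 51 − 15.8961 = 65.00.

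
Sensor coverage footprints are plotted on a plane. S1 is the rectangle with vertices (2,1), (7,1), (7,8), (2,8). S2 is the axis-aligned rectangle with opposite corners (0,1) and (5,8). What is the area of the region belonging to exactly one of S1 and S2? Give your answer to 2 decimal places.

|S1∩S2|: x∈[2,5], y∈[1,8] → 3·7 = 21.
|S1 △ S2| = |S1| + |S2| − 2·|S1∩S2| = 35 + 35 − 42 = 28.00.

28.00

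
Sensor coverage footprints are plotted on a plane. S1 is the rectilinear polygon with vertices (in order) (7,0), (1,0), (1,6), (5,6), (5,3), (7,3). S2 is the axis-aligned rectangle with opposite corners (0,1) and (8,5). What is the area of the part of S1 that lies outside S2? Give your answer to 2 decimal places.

10.00

|S1| = 30, |S1∩S2| = 20.
|S1 ∖ S2| = |S1| − |S1∩S2| = 30 − 20 = 10.00.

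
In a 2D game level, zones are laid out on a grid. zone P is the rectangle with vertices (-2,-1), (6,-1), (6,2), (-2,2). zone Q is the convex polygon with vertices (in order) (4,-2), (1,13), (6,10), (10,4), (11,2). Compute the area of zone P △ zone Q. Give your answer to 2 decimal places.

81.04

|zone P| = 24, |zone Q| = 72, |zone P∩zone Q| = 7.4821.
|zone P △ zone Q| = |zone P| + |zone Q| − 2·|zone P∩zone Q| = 24 + 72 − 14.9643 = 81.04.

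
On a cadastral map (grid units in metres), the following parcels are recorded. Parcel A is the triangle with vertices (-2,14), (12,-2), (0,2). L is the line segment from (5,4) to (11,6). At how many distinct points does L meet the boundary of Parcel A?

1

The segment meets the boundary at (6.355,4.452).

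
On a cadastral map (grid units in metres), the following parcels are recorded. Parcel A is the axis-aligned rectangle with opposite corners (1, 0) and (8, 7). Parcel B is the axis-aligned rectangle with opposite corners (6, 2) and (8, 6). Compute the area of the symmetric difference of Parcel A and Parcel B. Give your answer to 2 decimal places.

|Parcel A∩Parcel B|: x∈[6,8], y∈[2,6] → 2·4 = 8.
|Parcel A △ Parcel B| = |Parcel A| + |Parcel B| − 2·|Parcel A∩Parcel B| = 49 + 8 − 16 = 41.00.

41.00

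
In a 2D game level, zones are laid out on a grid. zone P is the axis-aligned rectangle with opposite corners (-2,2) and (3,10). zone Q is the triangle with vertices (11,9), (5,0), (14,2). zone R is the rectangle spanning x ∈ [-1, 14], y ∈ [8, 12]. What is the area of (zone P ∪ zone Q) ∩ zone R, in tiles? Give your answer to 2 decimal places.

|zone P ∪ zone Q| = 74.5.
|(zone P ∪ zone Q) ∩ zone R| = 8.55.

8.55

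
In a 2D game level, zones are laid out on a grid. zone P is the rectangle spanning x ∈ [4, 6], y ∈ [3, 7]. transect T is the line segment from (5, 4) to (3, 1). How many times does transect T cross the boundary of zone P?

The segment meets the boundary at (4.333,3).

1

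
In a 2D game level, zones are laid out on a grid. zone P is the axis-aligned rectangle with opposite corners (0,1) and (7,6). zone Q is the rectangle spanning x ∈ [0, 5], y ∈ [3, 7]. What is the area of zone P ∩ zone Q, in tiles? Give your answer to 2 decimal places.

|zone P∩zone Q|: x∈[0,5], y∈[3,6] → 5·3 = 15.

15.00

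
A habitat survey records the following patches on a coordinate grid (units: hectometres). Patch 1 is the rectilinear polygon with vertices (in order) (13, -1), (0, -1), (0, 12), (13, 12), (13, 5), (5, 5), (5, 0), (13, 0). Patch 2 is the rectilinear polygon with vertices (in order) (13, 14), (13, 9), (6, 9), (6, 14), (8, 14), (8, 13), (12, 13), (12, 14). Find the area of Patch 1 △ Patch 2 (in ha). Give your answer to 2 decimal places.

118.00

|Patch 1| = 129, |Patch 2| = 31, |Patch 1∩Patch 2| = 21.
|Patch 1 △ Patch 2| = |Patch 1| + |Patch 2| − 2·|Patch 1∩Patch 2| = 129 + 31 − 42 = 118.00.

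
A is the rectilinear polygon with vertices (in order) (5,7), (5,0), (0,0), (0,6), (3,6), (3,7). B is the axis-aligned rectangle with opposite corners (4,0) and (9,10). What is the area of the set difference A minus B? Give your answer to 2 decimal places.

|A| = 32, |A∩B| = 7.
|A ∖ B| = |A| − |A∩B| = 32 − 7 = 25.00.

25.00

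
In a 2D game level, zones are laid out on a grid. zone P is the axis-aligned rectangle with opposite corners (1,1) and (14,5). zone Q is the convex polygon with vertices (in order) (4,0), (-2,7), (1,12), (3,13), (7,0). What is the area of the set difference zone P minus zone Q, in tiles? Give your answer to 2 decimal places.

34.37

|zone P| = 52, |zone P∩zone Q| = 17.6291.
|zone P ∖ zone Q| = |zone P| − |zone P∩zone Q| = 52 − 17.6291 = 34.37.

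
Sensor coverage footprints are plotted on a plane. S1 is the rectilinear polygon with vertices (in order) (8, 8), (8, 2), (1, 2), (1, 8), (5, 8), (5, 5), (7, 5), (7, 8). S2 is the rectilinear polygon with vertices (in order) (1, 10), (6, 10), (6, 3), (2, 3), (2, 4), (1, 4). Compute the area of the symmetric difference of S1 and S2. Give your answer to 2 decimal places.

28.00

|S1| = 36, |S2| = 34, |S1∩S2| = 21.
|S1 △ S2| = |S1| + |S2| − 2·|S1∩S2| = 36 + 34 − 42 = 28.00.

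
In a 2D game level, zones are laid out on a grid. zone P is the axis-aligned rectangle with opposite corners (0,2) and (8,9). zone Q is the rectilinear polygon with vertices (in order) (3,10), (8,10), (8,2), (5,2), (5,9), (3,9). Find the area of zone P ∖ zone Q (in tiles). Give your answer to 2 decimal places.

35.00

|zone P| = 56, |zone P∩zone Q| = 21.
|zone P ∖ zone Q| = |zone P| − |zone P∩zone Q| = 56 − 21 = 35.00.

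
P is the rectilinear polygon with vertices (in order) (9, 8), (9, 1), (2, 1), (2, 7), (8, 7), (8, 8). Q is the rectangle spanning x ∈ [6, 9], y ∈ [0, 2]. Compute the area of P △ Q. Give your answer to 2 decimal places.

43.00

|P| = 43, |Q| = 6, |P∩Q| = 3.
|P △ Q| = |P| + |Q| − 2·|P∩Q| = 43 + 6 − 6 = 43.00.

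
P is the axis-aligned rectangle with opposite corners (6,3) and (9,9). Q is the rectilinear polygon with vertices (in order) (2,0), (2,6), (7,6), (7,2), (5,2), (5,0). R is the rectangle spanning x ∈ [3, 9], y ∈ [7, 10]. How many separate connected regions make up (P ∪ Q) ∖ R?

(P ∪ Q) ∖ R is a single connected region.

1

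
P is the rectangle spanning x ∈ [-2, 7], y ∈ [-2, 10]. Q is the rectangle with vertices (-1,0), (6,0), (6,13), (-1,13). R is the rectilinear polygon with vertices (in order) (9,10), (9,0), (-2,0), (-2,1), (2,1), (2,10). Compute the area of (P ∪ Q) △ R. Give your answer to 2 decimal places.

95.00

|P ∪ Q| = 129.
|(P ∪ Q) ∩ R| = 54.
|(P ∪ Q) △ R| = 129 + 74 − 108 = 95.00.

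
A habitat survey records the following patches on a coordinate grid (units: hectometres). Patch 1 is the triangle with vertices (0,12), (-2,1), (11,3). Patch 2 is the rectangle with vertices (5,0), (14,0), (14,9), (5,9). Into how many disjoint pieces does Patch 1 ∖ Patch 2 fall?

1

Patch 1 ∖ Patch 2 is a single connected region.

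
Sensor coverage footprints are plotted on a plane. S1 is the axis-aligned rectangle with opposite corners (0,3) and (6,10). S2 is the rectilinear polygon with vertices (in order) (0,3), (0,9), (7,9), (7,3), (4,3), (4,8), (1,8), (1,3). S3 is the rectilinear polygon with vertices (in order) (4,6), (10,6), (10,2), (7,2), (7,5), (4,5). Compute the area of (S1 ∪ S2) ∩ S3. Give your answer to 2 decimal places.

|S1 ∪ S2| = 48.
|(S1 ∪ S2) ∩ S3| = 3.00.

3.00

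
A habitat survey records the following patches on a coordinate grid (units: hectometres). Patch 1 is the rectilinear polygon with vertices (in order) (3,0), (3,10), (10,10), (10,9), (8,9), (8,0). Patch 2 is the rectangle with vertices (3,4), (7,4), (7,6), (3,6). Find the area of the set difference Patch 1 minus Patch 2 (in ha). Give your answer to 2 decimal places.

44.00

|Patch 1| = 52, |Patch 1∩Patch 2| = 8.
|Patch 1 ∖ Patch 2| = |Patch 1| − |Patch 1∩Patch 2| = 52 − 8 = 44.00.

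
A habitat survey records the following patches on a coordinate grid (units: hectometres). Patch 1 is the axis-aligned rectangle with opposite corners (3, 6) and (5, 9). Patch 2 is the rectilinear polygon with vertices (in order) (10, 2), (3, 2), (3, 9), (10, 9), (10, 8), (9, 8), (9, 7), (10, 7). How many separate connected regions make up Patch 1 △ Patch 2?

1

Patch 1 △ Patch 2 is a single connected region.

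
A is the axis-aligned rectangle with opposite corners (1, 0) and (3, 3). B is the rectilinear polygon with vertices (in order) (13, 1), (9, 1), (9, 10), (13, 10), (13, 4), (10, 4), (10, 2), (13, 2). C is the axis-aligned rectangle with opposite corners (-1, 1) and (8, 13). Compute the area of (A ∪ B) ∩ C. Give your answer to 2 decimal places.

4.00

The region (A ∪ B) ∩ C is the polygon with vertices (1,3), (3,3), (3,1), (1,1).
By the shoelace formula its area is 4.00.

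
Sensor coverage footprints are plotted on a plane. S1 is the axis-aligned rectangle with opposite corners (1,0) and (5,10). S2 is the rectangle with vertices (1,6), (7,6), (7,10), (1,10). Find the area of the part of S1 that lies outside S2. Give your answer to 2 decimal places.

|S1∩S2|: x∈[1,5], y∈[6,10] → 4·4 = 16.
|S1| = 40.
|S1 ∖ S2| = |S1| − |S1∩S2| = 40 − 16 = 24.00.

24.00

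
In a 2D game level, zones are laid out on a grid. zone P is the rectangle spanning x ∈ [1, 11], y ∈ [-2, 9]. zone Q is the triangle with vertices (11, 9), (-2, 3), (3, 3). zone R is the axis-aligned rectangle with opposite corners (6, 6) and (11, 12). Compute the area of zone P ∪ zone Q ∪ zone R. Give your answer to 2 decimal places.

127.08

By inclusion–exclusion:
Individual areas: |zone P| = 110, |zone Q| = 15, |zone R| = 30.
|zone P∩zone Q| = 12.9231.
|zone P∩zone R|: x∈[6,11], y∈[6,9] → 5·3 = 15.
|zone Q∩zone R| = 3.2308.
|zone P∩zone Q∩zone R| = 3.2308.
|zone P ∪ zone Q ∪ zone R| = 155 − 31.1538 + 3.2308 = 127.08.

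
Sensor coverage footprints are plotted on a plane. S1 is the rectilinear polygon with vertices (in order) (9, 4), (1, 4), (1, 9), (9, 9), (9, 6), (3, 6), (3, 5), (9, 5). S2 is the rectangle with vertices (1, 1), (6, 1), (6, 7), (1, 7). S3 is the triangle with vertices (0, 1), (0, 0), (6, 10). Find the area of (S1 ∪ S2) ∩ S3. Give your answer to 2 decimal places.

The region (S1 ∪ S2) ∩ S3 is the polygon with vertices (1,2.5), (5.333,9), (5.4,9), (1,1.667).
By the shoelace formula its area is 2.05.

2.05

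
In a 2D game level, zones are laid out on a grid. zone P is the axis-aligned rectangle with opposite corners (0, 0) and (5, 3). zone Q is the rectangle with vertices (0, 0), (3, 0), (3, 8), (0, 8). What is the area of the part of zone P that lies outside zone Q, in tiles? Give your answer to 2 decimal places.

6.00

|zone P∩zone Q|: x∈[0,3], y∈[0,3] → 3·3 = 9.
|zone P| = 15.
|zone P ∖ zone Q| = |zone P| − |zone P∩zone Q| = 15 − 9 = 6.00.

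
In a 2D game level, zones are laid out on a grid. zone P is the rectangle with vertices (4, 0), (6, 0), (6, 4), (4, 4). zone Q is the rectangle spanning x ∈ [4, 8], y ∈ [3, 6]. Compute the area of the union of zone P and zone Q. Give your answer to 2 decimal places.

18.00

By inclusion–exclusion:
Individual areas: |zone P| = 8, |zone Q| = 12.
|zone P∩zone Q|: x∈[4,6], y∈[3,4] → 2·1 = 2.
|zone P ∪ zone Q| = 20 − 2 = 18.00.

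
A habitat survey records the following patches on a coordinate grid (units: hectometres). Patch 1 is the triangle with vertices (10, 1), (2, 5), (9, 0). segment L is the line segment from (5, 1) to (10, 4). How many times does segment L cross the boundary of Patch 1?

2

The segment meets the boundary at (7.273,2.364), (6.413,1.848).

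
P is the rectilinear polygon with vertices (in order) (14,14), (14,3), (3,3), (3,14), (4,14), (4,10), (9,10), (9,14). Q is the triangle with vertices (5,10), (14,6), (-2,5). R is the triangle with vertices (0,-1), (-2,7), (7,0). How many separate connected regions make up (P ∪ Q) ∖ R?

2

(P ∪ Q) ∖ R splits into 2 disjoint pieces (area 108.0996, area 0.0681).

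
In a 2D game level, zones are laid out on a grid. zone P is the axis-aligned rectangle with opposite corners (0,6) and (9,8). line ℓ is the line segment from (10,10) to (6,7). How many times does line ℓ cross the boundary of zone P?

1

The segment meets the boundary at (7.333,8).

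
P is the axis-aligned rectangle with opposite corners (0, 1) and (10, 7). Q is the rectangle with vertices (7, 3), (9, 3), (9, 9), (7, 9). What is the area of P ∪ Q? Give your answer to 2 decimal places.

64.00

By inclusion–exclusion:
Individual areas: |P| = 60, |Q| = 12.
|P∩Q|: x∈[7,9], y∈[3,7] → 2·4 = 8.
|P ∪ Q| = 72 − 8 = 64.00.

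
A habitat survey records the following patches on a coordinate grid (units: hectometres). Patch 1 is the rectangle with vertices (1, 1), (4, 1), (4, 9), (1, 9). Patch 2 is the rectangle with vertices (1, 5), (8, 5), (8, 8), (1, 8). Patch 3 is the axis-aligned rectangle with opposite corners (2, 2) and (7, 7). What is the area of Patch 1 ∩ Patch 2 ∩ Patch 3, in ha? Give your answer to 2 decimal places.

The intersection is the polygon with vertices (2,5), (2,7), (4,7), (4,5).
By the shoelace formula its area is 4.00.

4.00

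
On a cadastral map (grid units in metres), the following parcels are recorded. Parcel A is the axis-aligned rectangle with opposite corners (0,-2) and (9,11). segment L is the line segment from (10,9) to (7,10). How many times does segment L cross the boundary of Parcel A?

1

The segment meets the boundary at (9,9.333).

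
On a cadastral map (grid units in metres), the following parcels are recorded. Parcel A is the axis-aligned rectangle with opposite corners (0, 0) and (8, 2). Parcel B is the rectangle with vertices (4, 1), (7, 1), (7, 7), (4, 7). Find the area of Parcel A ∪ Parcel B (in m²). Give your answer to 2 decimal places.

By inclusion–exclusion:
Individual areas: |Parcel A| = 16, |Parcel B| = 18.
|Parcel A∩Parcel B|: x∈[4,7], y∈[1,2] → 3·1 = 3.
|Parcel A ∪ Parcel B| = 34 − 3 = 31.00.

31.00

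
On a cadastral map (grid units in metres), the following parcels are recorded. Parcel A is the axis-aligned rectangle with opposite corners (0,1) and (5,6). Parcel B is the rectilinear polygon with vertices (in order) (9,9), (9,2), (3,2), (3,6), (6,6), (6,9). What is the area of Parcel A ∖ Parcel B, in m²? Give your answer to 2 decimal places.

|Parcel A| = 25, |Parcel A∩Parcel B| = 8.
|Parcel A ∖ Parcel B| = |Parcel A| − |Parcel A∩Parcel B| = 25 − 8 = 17.00.

17.00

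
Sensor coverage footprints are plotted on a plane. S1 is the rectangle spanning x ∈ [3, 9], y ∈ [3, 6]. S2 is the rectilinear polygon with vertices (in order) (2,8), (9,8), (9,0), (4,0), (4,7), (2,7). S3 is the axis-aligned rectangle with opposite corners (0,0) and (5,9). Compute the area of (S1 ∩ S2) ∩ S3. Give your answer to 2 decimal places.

3.00

The region (S1 ∩ S2) ∩ S3 is the polygon with vertices (4,3), (4,6), (5,6), (5,3).
By the shoelace formula its area is 3.00.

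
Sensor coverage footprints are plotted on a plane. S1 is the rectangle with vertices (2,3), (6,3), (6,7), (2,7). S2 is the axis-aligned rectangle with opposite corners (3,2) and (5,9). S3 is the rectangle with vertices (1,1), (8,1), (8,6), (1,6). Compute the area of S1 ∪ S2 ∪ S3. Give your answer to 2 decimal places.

By inclusion–exclusion:
Individual areas: |S1| = 16, |S2| = 14, |S3| = 35.
|S1∩S2|: x∈[3,5], y∈[3,7] → 2·4 = 8.
|S1∩S3|: x∈[2,6], y∈[3,6] → 4·3 = 12.
|S2∩S3|: x∈[3,5], y∈[2,6] → 2·4 = 8.
|S1∩S2∩S3| = 6.
|S1 ∪ S2 ∪ S3| = 65 − 28 + 6 = 43.00.

43.00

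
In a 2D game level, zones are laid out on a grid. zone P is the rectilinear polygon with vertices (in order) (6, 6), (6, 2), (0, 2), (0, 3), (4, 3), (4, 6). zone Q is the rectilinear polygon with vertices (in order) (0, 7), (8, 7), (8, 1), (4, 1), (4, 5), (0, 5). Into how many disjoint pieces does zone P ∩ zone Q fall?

zone P ∩ zone Q is a single connected region.

1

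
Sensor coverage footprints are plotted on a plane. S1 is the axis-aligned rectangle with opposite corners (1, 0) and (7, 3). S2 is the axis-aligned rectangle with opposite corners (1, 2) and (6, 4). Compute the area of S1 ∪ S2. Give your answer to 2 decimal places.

23.00

By inclusion–exclusion:
Individual areas: |S1| = 18, |S2| = 10.
|S1∩S2|: x∈[1,6], y∈[2,3] → 5·1 = 5.
|S1 ∪ S2| = 28 − 5 = 23.00.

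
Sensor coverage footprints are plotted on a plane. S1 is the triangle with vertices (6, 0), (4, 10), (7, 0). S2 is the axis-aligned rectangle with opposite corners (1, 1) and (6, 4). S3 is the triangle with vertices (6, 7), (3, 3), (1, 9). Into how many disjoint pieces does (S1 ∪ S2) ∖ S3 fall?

2

(S1 ∪ S2) ∖ S3 splits into 2 disjoint pieces (area 17.1196, area 0.2989).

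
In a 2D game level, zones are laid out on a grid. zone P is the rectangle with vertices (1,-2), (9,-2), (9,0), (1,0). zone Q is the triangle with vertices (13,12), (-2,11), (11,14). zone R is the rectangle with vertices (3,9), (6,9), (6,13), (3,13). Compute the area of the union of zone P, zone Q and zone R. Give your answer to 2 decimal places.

40.80

By inclusion–exclusion:
Individual areas: |zone P| = 16, |zone Q| = 16, |zone R| = 12.
|zone P∩zone Q| = 0.
|zone P∩zone R| = 0 (no overlap).
|zone Q∩zone R| = 3.2.
|zone P∩zone Q∩zone R| = 0.
|zone P ∪ zone Q ∪ zone R| = 44 − 3.2 + 0 = 40.80.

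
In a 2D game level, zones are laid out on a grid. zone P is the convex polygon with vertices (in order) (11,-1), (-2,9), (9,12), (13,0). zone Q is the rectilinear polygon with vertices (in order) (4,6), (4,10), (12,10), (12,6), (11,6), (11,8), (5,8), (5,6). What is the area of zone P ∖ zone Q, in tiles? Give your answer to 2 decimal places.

|zone P| = 88.5, |zone P∩zone Q| = 14.
|zone P ∖ zone Q| = |zone P| − |zone P∩zone Q| = 88.5 − 14 = 74.50.

74.50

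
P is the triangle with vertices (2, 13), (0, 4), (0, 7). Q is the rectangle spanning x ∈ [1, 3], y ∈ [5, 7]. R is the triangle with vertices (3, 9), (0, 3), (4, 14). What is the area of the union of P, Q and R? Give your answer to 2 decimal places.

10.78

By inclusion–exclusion:
Individual areas: |P| = 3, |Q| = 4, |R| = 4.5.
|P∩Q| = 0.
|P∩R| = 0.
|Q∩R| = 0.7159.
|P∩Q∩R| = 0.
|P ∪ Q ∪ R| = 11.5 − 0.7159 + 0 = 10.78.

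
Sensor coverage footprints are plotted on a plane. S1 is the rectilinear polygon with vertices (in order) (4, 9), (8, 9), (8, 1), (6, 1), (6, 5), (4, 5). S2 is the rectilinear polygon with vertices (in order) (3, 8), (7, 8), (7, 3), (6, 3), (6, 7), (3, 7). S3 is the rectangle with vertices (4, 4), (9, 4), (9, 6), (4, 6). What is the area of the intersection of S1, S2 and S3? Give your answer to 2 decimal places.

The intersection is the polygon with vertices (6,6), (7,6), (7,4), (6,4), (6,5).
By the shoelace formula its area is 2.00.

2.00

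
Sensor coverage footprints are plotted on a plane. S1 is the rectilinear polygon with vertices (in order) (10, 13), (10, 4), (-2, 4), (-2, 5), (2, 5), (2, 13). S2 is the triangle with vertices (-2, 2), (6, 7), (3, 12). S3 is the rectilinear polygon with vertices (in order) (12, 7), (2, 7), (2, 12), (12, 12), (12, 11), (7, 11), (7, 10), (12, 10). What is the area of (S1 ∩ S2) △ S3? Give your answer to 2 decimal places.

|S1 ∩ S2| = 19.05.
|(S1 ∩ S2) ∩ S3| = 11.5.
|(S1 ∩ S2) △ S3| = 19.05 + 45 − 23 = 41.05.

41.05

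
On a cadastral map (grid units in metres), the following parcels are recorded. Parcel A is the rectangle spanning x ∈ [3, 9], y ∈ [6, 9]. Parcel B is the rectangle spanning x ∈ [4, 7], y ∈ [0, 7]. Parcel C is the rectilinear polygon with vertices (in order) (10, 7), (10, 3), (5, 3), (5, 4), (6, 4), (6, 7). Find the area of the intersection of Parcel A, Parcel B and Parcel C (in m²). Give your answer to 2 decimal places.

The intersection is the polygon with vertices (7,7), (7,6), (6,6), (6,7).
By the shoelace formula its area is 1.00.

1.00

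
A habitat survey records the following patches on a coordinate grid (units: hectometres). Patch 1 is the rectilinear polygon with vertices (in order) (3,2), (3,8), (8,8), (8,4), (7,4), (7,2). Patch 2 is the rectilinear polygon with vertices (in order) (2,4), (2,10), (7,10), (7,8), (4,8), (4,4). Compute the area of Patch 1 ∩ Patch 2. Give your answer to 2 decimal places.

4.00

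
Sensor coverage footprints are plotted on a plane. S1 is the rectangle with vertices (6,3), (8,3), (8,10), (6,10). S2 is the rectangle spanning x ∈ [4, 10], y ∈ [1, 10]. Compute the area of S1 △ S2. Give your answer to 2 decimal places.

|S1∩S2|: x∈[6,8], y∈[3,10] → 2·7 = 14.
|S1 △ S2| = |S1| + |S2| − 2·|S1∩S2| = 14 + 54 − 28 = 40.00.

40.00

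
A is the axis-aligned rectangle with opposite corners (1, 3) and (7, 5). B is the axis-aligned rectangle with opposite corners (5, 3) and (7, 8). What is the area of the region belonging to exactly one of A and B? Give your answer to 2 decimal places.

14.00

|A∩B|: x∈[5,7], y∈[3,5] → 2·2 = 4.
|A △ B| = |A| + |B| − 2·|A∩B| = 12 + 10 − 8 = 14.00.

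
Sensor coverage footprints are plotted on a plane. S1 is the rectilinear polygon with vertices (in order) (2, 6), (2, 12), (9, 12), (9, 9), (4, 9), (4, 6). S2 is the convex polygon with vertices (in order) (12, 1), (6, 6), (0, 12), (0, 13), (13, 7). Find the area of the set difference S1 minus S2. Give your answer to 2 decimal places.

16.75

|S1| = 27, |S1∩S2| = 10.25.
|S1 ∖ S2| = |S1| − |S1∩S2| = 27 − 10.25 = 16.75.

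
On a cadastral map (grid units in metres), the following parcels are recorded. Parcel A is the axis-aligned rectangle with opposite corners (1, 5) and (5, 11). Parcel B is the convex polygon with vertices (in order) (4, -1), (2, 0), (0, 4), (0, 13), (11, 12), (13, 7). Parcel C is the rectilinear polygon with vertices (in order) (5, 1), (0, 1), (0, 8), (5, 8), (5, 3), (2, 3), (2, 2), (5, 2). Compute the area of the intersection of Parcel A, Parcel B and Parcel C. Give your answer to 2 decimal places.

The intersection is the polygon with vertices (1,8), (5,8), (5,5), (1,5).
By the shoelace formula its area is 12.00.

12.00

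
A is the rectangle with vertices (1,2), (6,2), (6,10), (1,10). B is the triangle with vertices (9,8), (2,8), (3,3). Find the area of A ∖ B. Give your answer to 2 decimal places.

26.25

|A| = 40, |A∩B| = 13.75.
|A ∖ B| = |A| − |A∩B| = 40 − 13.75 = 26.25.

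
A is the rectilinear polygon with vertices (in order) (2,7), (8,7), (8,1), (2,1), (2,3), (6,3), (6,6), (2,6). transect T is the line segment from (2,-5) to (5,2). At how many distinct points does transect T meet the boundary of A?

The segment meets the boundary at (4.571,1).

1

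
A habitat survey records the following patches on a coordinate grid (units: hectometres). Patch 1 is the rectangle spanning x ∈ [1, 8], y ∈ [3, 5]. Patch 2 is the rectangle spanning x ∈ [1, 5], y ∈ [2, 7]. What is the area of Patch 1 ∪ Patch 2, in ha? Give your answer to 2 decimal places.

By inclusion–exclusion:
Individual areas: |Patch 1| = 14, |Patch 2| = 20.
|Patch 1∩Patch 2|: x∈[1,5], y∈[3,5] → 4·2 = 8.
|Patch 1 ∪ Patch 2| = 34 − 8 = 26.00.

26.00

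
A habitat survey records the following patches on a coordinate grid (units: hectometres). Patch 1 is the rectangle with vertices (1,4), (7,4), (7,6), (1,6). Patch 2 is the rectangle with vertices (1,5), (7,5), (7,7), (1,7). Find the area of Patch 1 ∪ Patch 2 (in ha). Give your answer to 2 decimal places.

18.00

By inclusion–exclusion:
Individual areas: |Patch 1| = 12, |Patch 2| = 12.
|Patch 1∩Patch 2|: x∈[1,7], y∈[5,6] → 6·1 = 6.
|Patch 1 ∪ Patch 2| = 24 − 6 = 18.00.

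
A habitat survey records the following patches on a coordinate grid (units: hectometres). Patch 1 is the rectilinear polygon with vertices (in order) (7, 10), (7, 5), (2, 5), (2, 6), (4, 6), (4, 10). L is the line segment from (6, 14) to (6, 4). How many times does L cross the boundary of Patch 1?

2

The segment meets the boundary at (6,5), (6,10).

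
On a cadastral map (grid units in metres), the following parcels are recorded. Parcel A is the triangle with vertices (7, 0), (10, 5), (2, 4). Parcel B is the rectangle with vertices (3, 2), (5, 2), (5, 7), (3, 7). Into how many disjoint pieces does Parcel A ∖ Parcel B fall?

2

Parcel A ∖ Parcel B splits into 2 disjoint pieces (area 14.4375, area 0.4625).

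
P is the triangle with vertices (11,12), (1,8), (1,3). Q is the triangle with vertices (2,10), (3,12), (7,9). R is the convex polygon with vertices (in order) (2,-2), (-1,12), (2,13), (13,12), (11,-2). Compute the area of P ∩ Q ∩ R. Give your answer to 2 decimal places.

The intersection is the polygon with vertices (7,9), (4.667,9.467), (5.783,9.913).
By the shoelace formula its area is 0.78.

0.78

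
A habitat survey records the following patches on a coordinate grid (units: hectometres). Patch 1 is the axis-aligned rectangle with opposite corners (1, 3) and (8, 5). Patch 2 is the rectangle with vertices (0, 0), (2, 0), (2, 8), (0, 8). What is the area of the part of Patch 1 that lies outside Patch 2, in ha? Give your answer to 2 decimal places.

12.00

|Patch 1∩Patch 2|: x∈[1,2], y∈[3,5] → 1·2 = 2.
|Patch 1| = 14.
|Patch 1 ∖ Patch 2| = |Patch 1| − |Patch 1∩Patch 2| = 14 − 2 = 12.00.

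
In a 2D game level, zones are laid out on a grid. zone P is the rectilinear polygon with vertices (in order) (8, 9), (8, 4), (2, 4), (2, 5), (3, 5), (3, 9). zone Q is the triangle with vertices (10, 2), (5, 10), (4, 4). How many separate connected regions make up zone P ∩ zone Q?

1

zone P ∩ zone Q is a single connected region.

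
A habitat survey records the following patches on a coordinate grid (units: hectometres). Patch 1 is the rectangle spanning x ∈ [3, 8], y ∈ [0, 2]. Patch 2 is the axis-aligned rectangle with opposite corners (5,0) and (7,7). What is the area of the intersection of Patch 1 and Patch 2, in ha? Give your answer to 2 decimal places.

4.00

|Patch 1∩Patch 2|: x∈[5,7], y∈[0,2] → 2·2 = 4.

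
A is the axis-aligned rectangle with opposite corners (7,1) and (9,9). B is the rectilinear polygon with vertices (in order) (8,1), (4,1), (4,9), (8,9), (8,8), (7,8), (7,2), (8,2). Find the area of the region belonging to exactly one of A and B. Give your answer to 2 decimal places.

|A| = 16, |B| = 26, |A∩B| = 2.
|A △ B| = |A| + |B| − 2·|A∩B| = 16 + 26 − 4 = 38.00.

38.00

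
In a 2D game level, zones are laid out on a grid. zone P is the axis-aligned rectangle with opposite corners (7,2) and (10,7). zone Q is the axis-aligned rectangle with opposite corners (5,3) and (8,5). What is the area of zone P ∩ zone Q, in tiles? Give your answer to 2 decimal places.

|zone P∩zone Q|: x∈[7,8], y∈[3,5] → 1·2 = 2.

2.00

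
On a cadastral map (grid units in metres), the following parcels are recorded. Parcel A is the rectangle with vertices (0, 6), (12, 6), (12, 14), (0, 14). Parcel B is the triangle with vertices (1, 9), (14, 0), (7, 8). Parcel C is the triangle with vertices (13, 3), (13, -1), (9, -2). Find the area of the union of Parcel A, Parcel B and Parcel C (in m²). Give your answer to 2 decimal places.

By inclusion–exclusion:
Individual areas: |Parcel A| = 96, |Parcel B| = 20.5, |Parcel C| = 8.
|Parcel A∩Parcel B| = 10.25.
|Parcel A∩Parcel C| = 0.
|Parcel B∩Parcel C| = 0.6502.
|Parcel A∩Parcel B∩Parcel C| = 0.
|Parcel A ∪ Parcel B ∪ Parcel C| = 124.5 − 10.9002 + 0 = 113.60.

113.60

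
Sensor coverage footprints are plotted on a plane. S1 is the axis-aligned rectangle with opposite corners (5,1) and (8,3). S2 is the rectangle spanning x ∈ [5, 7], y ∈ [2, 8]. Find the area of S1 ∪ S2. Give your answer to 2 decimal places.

By inclusion–exclusion:
Individual areas: |S1| = 6, |S2| = 12.
|S1∩S2|: x∈[5,7], y∈[2,3] → 2·1 = 2.
|S1 ∪ S2| = 18 − 2 = 16.00.

16.00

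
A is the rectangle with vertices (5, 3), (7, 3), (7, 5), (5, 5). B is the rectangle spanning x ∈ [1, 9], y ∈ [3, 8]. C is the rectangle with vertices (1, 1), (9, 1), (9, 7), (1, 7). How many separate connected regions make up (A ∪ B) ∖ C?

1

(A ∪ B) ∖ C is a single connected region.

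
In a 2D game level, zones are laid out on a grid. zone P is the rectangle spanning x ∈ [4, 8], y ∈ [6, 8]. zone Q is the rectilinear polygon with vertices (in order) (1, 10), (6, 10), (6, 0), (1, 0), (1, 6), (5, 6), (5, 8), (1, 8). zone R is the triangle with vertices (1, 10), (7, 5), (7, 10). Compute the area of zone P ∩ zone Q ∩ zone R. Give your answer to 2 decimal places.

1.73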